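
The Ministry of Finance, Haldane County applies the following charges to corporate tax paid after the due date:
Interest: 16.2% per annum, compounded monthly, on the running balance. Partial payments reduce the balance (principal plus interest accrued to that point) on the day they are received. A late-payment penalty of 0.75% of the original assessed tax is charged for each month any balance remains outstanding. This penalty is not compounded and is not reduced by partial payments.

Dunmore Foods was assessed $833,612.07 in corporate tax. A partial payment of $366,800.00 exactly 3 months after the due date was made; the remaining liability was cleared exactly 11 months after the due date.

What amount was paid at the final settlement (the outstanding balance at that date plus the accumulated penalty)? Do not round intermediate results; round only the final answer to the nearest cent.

Monthly rate = 16.2% ÷ 12 = 1.35%
Balance at month 3: $833,612.0700 × (1 + 0.0135)^3 = $867,831.1872…
After $366,800.00 payment: $867,831.1872… − $366,800.00 = $501,031.1872…
Balance at month 11: $501,031.1872… × (1 + 0.0135)^8 = $557,769.5278…
Penalty: 11 × 0.75% × $833,612.07 = $68,773.00…
Final settlement = outstanding balance + penalty = $557,769.5278… + $68,773.00… = $626,542.52

$626,542.52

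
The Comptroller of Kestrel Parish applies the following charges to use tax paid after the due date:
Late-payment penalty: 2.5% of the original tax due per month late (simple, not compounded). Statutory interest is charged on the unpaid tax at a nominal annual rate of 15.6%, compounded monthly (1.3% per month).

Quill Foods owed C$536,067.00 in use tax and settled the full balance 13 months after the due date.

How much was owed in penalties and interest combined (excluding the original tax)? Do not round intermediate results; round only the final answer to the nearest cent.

C$272,231.57

Late-payment penalty = 2.5% × C$536,067.00 × 13 mo = C$174,221.78…
Interest: C$536,067.00 × ((1 + 0.013)^13 − 1) = C$536,067.00 × 0.1828312… = C$98,009.7994…
Penalties + interest = C$174,221.7750 + C$98,009.7994… = C$272,231.57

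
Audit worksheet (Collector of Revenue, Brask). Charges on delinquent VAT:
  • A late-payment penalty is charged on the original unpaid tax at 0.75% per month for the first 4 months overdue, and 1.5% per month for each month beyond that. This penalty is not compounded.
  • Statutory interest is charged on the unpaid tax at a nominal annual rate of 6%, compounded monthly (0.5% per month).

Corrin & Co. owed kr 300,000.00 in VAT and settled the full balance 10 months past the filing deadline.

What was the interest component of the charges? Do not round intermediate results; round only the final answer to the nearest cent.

kr 15,342.04

Interest: kr 300,000.00 × ((1 + 0.005)^10 − 1) = kr 300,000.00 × 0.0511401… = kr 15,342.0396…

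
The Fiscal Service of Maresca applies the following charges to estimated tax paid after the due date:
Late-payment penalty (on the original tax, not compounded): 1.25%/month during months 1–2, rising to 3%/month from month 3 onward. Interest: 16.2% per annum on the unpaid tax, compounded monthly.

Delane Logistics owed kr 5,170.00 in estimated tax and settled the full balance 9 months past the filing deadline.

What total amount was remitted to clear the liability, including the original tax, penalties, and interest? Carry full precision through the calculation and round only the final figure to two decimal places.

Penalty, months 1–2: 2 × 1.25% × kr 5,170.00 = kr 129.25
Penalty, months 3–9: 7 × 3% × kr 5,170.00 = kr 1,085.70
Interest (16.2%/yr ÷ 12 = 1.35%/month): kr 5,170.00 × ((1 + 0.0135)^9 − 1) = kr 663.1658…
Total = kr 5,170.00 + kr 1,214.9500 + kr 663.1658… = kr 7,048.12

kr 7,048.12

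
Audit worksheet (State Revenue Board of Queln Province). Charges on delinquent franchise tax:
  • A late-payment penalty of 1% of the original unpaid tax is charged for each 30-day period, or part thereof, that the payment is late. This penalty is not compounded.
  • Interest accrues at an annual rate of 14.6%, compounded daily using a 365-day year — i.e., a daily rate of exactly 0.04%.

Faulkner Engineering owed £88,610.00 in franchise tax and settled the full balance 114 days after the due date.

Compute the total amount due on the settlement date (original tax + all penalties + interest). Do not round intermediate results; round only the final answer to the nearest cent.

Penalty periods: ⌈114/30⌉ = 4; penalty = 4 × 1% × £88,610.00 = £3,544.40
Interest: £88,610.00 × ((1 + 0.0004)^114 − 1) = £88,610.00 × 0.04664612… = £4,133.3129…
Total = £88,610.00 + £3,544.4000 + £4,133.3129… = £96,287.71

£96,287.71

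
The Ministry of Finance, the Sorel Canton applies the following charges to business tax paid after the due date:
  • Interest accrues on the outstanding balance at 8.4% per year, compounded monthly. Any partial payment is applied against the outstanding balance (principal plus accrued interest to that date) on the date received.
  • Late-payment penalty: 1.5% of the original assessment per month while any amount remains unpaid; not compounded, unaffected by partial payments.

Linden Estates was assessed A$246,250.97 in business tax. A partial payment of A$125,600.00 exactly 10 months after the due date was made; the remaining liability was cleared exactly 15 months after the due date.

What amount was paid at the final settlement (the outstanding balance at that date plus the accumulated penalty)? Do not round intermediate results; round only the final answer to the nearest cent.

A$198,762.03

Monthly rate = 8.4% ÷ 12 = 0.7%
Balance at month 10: A$246,250.9700 × (1 + 0.007)^10 = A$264,041.7822…
After A$125,600.00 payment: A$264,041.7822… − A$125,600.00 = A$138,441.7822…
Balance at month 15: A$138,441.7822… × (1 + 0.007)^5 = A$143,355.5576…
Penalty: 15 × 1.5% × A$246,250.97 = A$55,406.47…
Final settlement = outstanding balance + penalty = A$143,355.5576… + A$55,406.47… = A$198,762.03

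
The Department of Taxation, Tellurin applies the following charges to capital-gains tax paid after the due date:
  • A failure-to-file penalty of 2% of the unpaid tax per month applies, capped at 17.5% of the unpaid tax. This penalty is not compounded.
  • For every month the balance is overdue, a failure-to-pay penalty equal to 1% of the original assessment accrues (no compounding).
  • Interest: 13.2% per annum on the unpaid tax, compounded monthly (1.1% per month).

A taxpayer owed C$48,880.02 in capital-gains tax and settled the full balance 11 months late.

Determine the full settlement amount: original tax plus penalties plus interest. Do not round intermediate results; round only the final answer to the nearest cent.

Failure-to-file: 11 × 2% × C$48,880.02 = C$10,753.60…, capped at 17.5% × C$48,880.02 = C$8,554.00…
Failure-to-pay penalty = 1% × C$48,880.02 × 11 mo = C$5,376.80…
Interest: C$48,880.02 × ((1 + 0.011)^11 − 1) = C$48,880.02 × 0.1278795… = C$6,250.7536…
Total = C$48,880.02 + C$13,930.8057 + C$6,250.7536… = C$69,061.58

C$69,061.58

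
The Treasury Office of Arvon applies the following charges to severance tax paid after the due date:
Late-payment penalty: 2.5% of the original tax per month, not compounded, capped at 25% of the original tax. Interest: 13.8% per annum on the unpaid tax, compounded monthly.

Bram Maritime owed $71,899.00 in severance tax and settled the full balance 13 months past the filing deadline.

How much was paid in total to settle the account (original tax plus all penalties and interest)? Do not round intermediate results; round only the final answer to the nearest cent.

Penalty (uncapped): 13 × 2.5% × $71,899.00 = $23,367.18…; cap = 25% × $71,899.00 = $17,974.75 → penalty = $17,974.75
Interest (13.8%/yr ÷ 12 = 1.15%/month): $71,899.00 × ((1 + 0.0115)^13 − 1) = $11,522.7666…
Total = $71,899.00 + $17,974.7500 + $11,522.7666… = $101,396.52

$101,396.52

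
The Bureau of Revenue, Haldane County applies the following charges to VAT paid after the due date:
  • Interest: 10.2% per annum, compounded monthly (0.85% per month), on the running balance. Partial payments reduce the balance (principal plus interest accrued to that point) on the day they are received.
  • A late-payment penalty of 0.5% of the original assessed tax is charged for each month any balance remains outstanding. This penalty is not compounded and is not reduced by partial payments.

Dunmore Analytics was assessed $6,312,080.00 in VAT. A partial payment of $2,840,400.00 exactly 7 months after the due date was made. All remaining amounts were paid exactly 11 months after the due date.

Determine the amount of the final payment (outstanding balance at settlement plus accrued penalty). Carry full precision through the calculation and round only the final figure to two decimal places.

Balance at month 7: $6,312,080.0000 × (1 + 0.0085)^7 = $6,697,362.5967…
After $2,840,400.00 payment: $6,697,362.5967… − $2,840,400.00 = $3,856,962.5967…
Balance at month 11: $3,856,962.5967… × (1 + 0.0085)^4 = $3,989,780.8131…
Penalty: 11 × 0.5% × $6,312,080.00 = $347,164.40
Final settlement = outstanding balance + penalty = $3,989,780.8131… + $347,164.40 = $4,336,945.21

$4,336,945.21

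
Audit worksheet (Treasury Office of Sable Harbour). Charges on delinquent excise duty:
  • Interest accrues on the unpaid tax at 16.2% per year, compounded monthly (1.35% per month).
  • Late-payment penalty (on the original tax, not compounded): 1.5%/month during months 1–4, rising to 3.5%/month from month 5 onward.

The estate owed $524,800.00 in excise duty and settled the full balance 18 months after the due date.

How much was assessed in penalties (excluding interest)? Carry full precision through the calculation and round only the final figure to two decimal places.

Penalty, months 1–4: 4 × 1.5% × $524,800.00 = $31,488.00
Penalty, months 5–18: 14 × 3.5% × $524,800.00 = $257,152.00
Total penalty = $31,488.00 + $257,152.00 = $288,640.00

$288,640.00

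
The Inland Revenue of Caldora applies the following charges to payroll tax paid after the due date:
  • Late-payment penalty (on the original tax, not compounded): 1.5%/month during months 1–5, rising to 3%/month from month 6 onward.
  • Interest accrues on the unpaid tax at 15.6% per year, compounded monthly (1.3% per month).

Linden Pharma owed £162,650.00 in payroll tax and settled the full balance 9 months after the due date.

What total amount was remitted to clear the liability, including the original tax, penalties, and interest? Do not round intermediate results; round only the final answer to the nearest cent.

Penalty, months 1–5: 5 × 1.5% × £162,650.00 = £12,198.75
Penalty, months 6–9: 4 × 3% × £162,650.00 = £19,518.00
Interest: £162,650.00 × ((1 + 0.013)^9 − 1) = £162,650.00 × 0.1232722… = £20,050.2223…
Total = £162,650.00 + £31,716.7500 + £20,050.2223… = £214,416.97

£214,416.97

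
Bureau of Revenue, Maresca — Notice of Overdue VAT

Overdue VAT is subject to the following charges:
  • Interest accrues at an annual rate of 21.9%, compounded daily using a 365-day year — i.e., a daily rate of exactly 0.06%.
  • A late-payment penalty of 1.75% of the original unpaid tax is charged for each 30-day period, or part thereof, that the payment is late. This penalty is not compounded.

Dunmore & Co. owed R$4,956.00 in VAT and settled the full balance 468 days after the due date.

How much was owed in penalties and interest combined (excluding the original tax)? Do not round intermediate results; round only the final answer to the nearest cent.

R$2,993.81

Penalty periods: ⌈468/30⌉ = 16; penalty = 16 × 1.75% × R$4,956.00 = R$1,387.68
Interest: R$4,956.00 × ((1 + 0.0006)^468 − 1) = R$4,956.00 × 0.32407724… = R$1,606.1268…
Penalties + interest = R$1,387.6800 + R$1,606.1268… = R$2,993.81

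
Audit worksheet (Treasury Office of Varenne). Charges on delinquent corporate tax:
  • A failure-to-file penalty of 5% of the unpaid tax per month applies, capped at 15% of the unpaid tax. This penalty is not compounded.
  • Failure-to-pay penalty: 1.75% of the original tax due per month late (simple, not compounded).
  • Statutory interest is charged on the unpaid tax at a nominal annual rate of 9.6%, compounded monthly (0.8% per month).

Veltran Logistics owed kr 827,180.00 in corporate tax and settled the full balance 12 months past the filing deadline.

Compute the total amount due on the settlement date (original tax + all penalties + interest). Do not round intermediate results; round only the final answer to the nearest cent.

Failure-to-file: 12 × 5% × kr 827,180.00 = kr 496,308.00, capped at 15% × kr 827,180.00 = kr 124,077.00
Failure-to-pay penalty: 12 × 1.75% × kr 827,180.00 = kr 173,707.80
Interest: kr 827,180.00 × ((1 + 0.008)^12 − 1) = kr 827,180.00 × 0.1003387… = kr 82,998.1607…
Total = kr 827,180.00 + kr 297,784.8000 + kr 82,998.1607… = kr 1,207,962.96

kr 1,207,962.96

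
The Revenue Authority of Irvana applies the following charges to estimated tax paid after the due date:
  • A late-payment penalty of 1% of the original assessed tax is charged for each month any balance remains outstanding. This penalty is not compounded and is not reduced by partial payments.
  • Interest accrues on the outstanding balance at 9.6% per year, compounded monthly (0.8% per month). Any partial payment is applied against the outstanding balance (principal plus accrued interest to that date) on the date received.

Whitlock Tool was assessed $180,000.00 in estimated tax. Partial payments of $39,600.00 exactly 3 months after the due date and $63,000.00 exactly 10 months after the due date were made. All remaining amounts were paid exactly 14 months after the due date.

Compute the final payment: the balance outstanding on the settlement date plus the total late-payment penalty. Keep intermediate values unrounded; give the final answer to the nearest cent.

Balance at month 3: $180,000.0000 × (1 + 0.008)^3 = $184,354.6522…
After $39,600.00 payment: $184,354.6522… − $39,600.00 = $144,754.6522…
Balance at month 10: $144,754.6522… × (1 + 0.008)^7 = $153,058.0778…
After $63,000.00 payment: $153,058.0778… − $63,000.00 = $90,058.0778…
Balance at month 14: $90,058.0778… × (1 + 0.008)^4 = $92,974.7034…
Penalty: 14 × 1% × $180,000.00 = $25,200.00
Final settlement = outstanding balance + penalty = $92,974.7034… + $25,200.00 = $118,174.70

$118,174.70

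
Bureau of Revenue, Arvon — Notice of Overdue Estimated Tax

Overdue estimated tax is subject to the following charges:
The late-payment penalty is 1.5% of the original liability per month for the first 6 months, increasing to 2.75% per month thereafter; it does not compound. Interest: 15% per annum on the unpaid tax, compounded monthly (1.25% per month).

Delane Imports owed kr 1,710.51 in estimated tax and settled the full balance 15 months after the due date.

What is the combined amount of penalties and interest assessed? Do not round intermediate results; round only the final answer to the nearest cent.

kr 927.66

Penalty, months 1–6: 6 × 1.5% × kr 1,710.51 = kr 153.95…
Penalty, months 7–15: 9 × 2.75% × kr 1,710.51 = kr 423.35…
Interest: kr 1,710.51 × ((1 + 0.0125)^15 − 1) = kr 1,710.51 × 0.2048292… = kr 350.3624…
Penalties + interest = kr 577.2971… + kr 350.3624… = kr 927.66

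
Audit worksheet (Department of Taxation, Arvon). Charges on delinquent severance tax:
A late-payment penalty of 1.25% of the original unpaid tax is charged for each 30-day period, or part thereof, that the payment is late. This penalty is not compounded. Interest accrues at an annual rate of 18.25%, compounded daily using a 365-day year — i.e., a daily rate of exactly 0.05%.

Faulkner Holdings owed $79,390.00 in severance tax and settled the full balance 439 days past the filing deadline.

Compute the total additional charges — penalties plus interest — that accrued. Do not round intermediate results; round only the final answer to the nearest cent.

Penalty periods: ⌈439/30⌉ = 15; penalty = 15 × 1.25% × $79,390.00 = $14,885.63…
Interest: $79,390.00 × ((1 + 0.0005)^439 − 1) = $79,390.00 × 0.24538553… = $19,481.1571…
Penalties + interest = $14,885.6250 + $19,481.1571… = $34,366.78

$34,366.78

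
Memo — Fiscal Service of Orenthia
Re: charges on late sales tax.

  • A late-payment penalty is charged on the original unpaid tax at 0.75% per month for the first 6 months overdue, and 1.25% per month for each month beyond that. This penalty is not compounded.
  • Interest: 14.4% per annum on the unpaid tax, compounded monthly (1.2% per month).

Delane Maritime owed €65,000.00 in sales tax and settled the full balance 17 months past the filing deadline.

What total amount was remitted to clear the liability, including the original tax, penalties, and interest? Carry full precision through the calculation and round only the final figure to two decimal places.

Penalty, months 1–6: 6 × 0.75% × €65,000.00 = €2,925.00
Penalty, months 7–17: 11 × 1.25% × €65,000.00 = €8,937.50
Interest: €65,000.00 × ((1 + 0.012)^17 − 1) = €65,000.00 × 0.2248100… = €14,612.6480…
Total = €65,000.00 + €11,862.5000 + €14,612.6480… = €91,475.15

€91,475.15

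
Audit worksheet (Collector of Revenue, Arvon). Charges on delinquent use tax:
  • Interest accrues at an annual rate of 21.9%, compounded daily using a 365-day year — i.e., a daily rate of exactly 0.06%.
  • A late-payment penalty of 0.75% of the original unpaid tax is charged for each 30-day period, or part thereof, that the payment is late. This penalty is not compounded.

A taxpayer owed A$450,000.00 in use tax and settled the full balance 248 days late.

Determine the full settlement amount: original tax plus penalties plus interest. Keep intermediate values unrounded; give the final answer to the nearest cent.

A$552,550.09

Penalty periods: ⌈248/30⌉ = 9; penalty = 9 × 0.75% × A$450,000.00 = A$30,375.00
Interest: A$450,000.00 × ((1 + 0.0006)^248 − 1) = A$450,000.00 × 0.16038910… = A$72,175.0939…
Total = A$450,000.00 + A$30,375.0000 + A$72,175.0939… = A$552,550.09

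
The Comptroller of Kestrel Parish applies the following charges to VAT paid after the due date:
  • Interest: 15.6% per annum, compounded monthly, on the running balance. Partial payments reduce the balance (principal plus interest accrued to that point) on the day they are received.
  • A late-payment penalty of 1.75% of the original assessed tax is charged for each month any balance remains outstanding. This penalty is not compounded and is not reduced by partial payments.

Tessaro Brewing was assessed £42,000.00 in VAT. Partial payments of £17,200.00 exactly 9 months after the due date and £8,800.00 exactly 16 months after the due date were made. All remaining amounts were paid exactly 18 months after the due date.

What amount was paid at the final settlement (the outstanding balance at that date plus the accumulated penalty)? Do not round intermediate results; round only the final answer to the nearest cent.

£37,872.53

Monthly rate = 15.6% ÷ 12 = 1.3%
Balance at month 9: £42,000.0000 × (1 + 0.013)^9 = £47,177.4321…
After £17,200.00 payment: £47,177.4321… − £17,200.00 = £29,977.4321…
Balance at month 16: £29,977.4321… × (1 + 0.013)^7 = £32,814.1037…
After £8,800.00 payment: £32,814.1037… − £8,800.00 = £24,014.1037…
Balance at month 18: £24,014.1037… × (1 + 0.013)^2 = £24,642.5288…
Penalty: 18 × 1.75% × £42,000.00 = £13,230.00
Final settlement = outstanding balance + penalty = £24,642.5288… + £13,230.00 = £37,872.53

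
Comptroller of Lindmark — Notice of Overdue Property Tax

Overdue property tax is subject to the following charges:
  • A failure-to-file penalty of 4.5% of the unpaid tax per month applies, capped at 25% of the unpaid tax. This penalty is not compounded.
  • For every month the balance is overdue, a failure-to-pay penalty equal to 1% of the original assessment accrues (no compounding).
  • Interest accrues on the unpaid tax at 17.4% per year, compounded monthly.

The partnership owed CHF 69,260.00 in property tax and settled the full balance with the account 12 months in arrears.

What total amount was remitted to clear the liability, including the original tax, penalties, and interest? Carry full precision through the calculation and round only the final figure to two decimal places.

Failure-to-file: 12 × 4.5% × CHF 69,260.00 = CHF 37,400.40, capped at 25% × CHF 69,260.00 = CHF 17,315.00
Failure-to-pay penalty = 1% × CHF 69,260.00 × 12 mo = CHF 8,311.20
Interest (17.4%/yr ÷ 12 = 1.45%/month): CHF 69,260.00 × ((1 + 0.0145)^12 − 1) = CHF 13,060.3302…
Total = CHF 69,260.00 + CHF 25,626.2000 + CHF 13,060.3302… = CHF 107,946.53

CHF 107,946.53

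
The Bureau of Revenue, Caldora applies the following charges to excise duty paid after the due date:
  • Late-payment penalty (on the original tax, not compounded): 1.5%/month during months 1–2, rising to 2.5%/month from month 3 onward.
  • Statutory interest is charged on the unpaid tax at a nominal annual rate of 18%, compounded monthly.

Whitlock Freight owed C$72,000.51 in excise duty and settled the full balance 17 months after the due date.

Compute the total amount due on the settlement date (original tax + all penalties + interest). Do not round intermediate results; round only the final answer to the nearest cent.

C$121,898.33

Penalty, months 1–2: 2 × 1.5% × C$72,000.51 = C$2,160.02…
Penalty, months 3–17: 15 × 2.5% × C$72,000.51 = C$27,000.19…
Interest (18%/yr ÷ 12 = 1.5%/month): C$72,000.51 × ((1 + 0.015)^17 − 1) = C$20,737.6107…
Total = C$72,000.51 + C$29,160.2066… + C$20,737.6107… = C$121,898.33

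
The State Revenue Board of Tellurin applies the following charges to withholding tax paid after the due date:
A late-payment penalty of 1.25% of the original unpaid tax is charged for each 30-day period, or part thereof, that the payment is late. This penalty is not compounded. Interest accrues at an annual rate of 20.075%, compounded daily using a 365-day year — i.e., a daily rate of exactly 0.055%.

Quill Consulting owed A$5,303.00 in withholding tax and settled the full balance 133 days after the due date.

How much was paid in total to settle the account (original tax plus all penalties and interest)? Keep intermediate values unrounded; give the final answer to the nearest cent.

A$6,036.78

Penalty periods: ⌈133/30⌉ = 5; penalty = 5 × 1.25% × A$5,303.00 = A$331.44…
Interest: A$5,303.00 × ((1 + 0.00055)^133 − 1) = A$5,303.00 × 0.07587027… = A$402.3401…
Total = A$5,303.00 + A$331.4375 + A$402.3401… = A$6,036.78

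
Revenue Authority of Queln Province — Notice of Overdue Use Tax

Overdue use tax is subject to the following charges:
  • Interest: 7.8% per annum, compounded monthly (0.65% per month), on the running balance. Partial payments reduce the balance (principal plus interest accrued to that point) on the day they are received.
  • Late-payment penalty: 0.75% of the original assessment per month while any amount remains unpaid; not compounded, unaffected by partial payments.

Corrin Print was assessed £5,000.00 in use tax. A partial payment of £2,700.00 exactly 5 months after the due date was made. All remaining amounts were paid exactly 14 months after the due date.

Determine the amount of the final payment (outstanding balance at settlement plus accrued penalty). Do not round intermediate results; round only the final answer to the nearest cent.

Balance at month 5: £5,000.0000 × (1 + 0.0065)^5 = £5,164.6263…
After £2,700.00 payment: £5,164.6263… − £2,700.00 = £2,464.6263…
Balance at month 14: £2,464.6263… × (1 + 0.0065)^9 = £2,612.6130…
Penalty: 14 × 0.75% × £5,000.00 = £525.00
Final settlement = outstanding balance + penalty = £2,612.6130… + £525.00 = £3,137.61

£3,137.61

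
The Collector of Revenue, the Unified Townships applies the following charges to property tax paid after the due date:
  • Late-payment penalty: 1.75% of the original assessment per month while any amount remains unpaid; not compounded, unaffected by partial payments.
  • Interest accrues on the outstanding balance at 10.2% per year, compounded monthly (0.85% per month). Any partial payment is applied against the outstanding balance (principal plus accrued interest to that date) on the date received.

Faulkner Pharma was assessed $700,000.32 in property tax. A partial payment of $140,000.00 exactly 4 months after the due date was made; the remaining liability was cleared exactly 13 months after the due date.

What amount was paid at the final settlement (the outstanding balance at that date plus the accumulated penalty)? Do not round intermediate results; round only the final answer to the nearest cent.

Balance at month 4: $700,000.3200 × (1 + 0.0085)^4 = $724,105.5042…
After $140,000.00 payment: $724,105.5042… − $140,000.00 = $584,105.5042…
Balance at month 13: $584,105.5042… × (1 + 0.0085)^9 = $630,339.3531…
Penalty: 13 × 1.75% × $700,000.32 = $159,250.07…
Final settlement = outstanding balance + penalty = $630,339.3531… + $159,250.07… = $789,589.43

$789,589.43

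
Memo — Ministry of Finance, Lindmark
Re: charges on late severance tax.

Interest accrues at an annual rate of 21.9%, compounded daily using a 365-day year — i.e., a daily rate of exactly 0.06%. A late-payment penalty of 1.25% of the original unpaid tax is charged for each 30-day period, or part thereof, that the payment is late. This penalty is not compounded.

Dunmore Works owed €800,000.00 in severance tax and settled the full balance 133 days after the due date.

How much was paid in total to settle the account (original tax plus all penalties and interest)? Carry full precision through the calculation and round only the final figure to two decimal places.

Penalty periods: ⌈133/30⌉ = 5; penalty = 5 × 1.25% × €800,000.00 = €50,000.00
Interest: €800,000.00 × ((1 + 0.0006)^133 − 1) = €800,000.00 × 0.08304451… = €66,435.6111…
Total = €800,000.00 + €50,000.0000 + €66,435.6111… = €916,435.61

€916,435.61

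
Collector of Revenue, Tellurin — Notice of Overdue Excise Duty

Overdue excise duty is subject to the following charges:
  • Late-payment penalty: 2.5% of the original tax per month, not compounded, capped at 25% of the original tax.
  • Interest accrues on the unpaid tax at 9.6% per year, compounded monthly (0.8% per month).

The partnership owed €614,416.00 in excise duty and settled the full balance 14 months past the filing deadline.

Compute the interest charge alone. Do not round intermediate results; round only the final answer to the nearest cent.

€72,510.02

Interest: €614,416.00 × ((1 + 0.008)^14 − 1) = €614,416.00 × 0.1180145… = €72,510.0182…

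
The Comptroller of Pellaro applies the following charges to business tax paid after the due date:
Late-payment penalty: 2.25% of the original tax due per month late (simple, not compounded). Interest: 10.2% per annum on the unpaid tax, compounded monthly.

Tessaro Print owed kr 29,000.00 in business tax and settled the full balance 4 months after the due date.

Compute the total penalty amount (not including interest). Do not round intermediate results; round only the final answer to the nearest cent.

kr 2,610.00

Late-payment penalty = 2.25% × kr 29,000.00 × 4 mo = kr 2,610.00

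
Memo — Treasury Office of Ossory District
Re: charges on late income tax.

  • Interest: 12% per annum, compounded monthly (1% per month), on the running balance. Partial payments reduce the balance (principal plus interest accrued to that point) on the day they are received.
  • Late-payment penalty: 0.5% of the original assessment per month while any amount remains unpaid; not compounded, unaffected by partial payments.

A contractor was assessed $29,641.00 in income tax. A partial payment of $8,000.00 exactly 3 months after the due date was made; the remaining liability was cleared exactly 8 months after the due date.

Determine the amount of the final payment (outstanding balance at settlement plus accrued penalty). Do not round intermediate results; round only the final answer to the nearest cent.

$24,874.52

Balance at month 3: $29,641.0000 × (1 + 0.01)^3 = $30,539.1519…
After $8,000.00 payment: $30,539.1519… − $8,000.00 = $22,539.1519…
Balance at month 8: $22,539.1519… × (1 + 0.01)^5 = $23,688.8752…
Penalty: 8 × 0.5% × $29,641.00 = $1,185.64
Final settlement = outstanding balance + penalty = $23,688.8752… + $1,185.64 = $24,874.52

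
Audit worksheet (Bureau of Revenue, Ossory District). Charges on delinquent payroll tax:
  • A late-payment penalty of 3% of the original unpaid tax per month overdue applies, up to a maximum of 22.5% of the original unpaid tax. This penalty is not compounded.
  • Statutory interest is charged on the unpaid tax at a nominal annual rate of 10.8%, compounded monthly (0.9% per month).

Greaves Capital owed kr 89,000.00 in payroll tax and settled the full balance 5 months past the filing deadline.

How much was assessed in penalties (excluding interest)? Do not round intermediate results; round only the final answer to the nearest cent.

kr 13,350.00

Penalty: 5 × 3% × kr 89,000.00 = kr 13,350.00 (below the 22.5% cap of kr 20,025.00)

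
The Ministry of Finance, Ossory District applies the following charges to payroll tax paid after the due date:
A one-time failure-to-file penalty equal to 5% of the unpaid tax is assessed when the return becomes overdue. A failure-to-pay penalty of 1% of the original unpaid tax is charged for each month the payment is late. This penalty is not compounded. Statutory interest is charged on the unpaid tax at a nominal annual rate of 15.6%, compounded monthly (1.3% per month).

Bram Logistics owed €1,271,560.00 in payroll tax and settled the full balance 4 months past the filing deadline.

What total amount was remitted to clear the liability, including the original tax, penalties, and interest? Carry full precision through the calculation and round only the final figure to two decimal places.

€1,453,422.09

Failure-to-file penalty: 5% × €1,271,560.00 = €63,578.00
Failure-to-pay penalty = 1% × €1,271,560.00 × 4 mo = €50,862.40
Interest: €1,271,560.00 × ((1 + 0.013)^4 − 1) = €1,271,560.00 × 0.0530228… = €67,421.6926…
Total = €1,271,560.00 + €114,440.4000 + €67,421.6926… = €1,453,422.09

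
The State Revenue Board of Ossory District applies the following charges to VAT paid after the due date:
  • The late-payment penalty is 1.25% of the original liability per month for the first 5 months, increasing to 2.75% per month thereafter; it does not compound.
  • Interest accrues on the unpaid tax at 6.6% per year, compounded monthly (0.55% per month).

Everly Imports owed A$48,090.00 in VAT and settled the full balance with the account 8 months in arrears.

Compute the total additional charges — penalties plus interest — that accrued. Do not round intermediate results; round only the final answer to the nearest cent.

Penalty, months 1–5: 5 × 1.25% × A$48,090.00 = A$3,005.63…
Penalty, months 6–8: 3 × 2.75% × A$48,090.00 = A$3,967.43…
Interest: A$48,090.00 × ((1 + 0.0055)^8 − 1) = A$48,090.00 × 0.0448564… = A$2,157.1434…
Penalties + interest = A$6,973.0500 + A$2,157.1434… = A$9,130.19

A$9,130.19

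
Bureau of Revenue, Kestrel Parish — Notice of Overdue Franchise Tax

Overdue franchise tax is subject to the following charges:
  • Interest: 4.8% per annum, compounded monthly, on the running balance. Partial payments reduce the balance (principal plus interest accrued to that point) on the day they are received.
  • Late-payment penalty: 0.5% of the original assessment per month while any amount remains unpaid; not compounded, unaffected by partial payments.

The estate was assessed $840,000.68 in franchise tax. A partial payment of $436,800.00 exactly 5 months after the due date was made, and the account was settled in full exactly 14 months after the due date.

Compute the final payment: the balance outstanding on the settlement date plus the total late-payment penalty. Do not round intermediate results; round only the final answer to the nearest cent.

$494,304.83

Monthly rate = 4.8% ÷ 12 = 0.4%
Balance at month 5: $840,000.6800 × (1 + 0.004)^5 = $856,935.6324…
After $436,800.00 payment: $856,935.6324… − $436,800.00 = $420,135.6324…
Balance at month 14: $420,135.6324… × (1 + 0.004)^9 = $435,504.7855…
Penalty: 14 × 0.5% × $840,000.68 = $58,800.05…
Final settlement = outstanding balance + penalty = $435,504.7855… + $58,800.05… = $494,304.83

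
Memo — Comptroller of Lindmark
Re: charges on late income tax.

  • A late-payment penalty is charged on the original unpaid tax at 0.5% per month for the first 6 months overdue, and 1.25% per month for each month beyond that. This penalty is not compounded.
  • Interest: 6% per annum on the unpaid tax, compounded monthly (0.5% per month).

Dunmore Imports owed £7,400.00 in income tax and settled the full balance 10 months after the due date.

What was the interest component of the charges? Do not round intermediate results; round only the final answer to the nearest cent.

Interest: £7,400.00 × ((1 + 0.005)^10 − 1) = £7,400.00 × 0.0511401… = £378.4370…

£378.44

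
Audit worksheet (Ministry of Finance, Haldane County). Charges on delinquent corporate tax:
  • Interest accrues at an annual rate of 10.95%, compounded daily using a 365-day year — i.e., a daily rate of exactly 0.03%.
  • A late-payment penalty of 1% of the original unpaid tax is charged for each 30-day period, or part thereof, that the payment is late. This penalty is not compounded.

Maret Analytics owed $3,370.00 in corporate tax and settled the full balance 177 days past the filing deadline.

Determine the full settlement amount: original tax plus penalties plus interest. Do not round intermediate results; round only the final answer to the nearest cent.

Penalty periods: ⌈177/30⌉ = 6; penalty = 6 × 1% × $3,370.00 = $202.20
Interest: $3,370.00 × ((1 + 0.0003)^177 − 1) = $3,370.00 × 0.05452670… = $183.7550…
Total = $3,370.00 + $202.2000 + $183.7550… = $3,755.95

$3,755.95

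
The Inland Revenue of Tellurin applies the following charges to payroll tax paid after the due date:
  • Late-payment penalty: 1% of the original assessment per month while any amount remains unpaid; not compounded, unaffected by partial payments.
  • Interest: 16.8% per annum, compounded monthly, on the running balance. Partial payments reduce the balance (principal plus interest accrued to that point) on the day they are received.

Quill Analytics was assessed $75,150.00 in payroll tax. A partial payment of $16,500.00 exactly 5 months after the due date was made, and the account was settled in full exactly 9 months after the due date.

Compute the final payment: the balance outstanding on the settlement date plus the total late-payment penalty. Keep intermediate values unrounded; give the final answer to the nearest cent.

Monthly rate = 16.8% ÷ 12 = 1.4%
Balance at month 5: $75,150.0000 × (1 + 0.014)^5 = $80,559.8706…
After $16,500.00 payment: $80,559.8706… − $16,500.00 = $64,059.8706…
Balance at month 9: $64,059.8706… × (1 + 0.014)^4 = $67,723.2633…
Penalty: 9 × 1% × $75,150.00 = $6,763.50
Final settlement = outstanding balance + penalty = $67,723.2633… + $6,763.50 = $74,486.76

$74,486.76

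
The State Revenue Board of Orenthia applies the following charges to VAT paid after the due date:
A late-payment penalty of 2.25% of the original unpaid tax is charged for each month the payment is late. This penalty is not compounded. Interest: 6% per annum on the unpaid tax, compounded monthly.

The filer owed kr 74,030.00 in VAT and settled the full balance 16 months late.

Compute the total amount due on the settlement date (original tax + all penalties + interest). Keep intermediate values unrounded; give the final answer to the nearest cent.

Late-payment penalty = 2.25% × kr 74,030.00 × 16 mo = kr 26,650.80
Interest (6%/yr ÷ 12 = 0.5%/month): kr 74,030.00 × ((1 + 0.005)^16 − 1) = kr 6,149.7573…
Total = kr 74,030.00 + kr 26,650.8000 + kr 6,149.7573… = kr 106,830.56

kr 106,830.56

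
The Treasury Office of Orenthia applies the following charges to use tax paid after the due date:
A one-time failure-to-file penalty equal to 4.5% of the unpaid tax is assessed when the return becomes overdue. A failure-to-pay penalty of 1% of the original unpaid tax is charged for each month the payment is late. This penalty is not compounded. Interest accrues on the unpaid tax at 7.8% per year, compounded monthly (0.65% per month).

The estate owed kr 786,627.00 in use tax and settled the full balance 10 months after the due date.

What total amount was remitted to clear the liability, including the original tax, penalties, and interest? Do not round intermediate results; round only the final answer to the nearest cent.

kr 953,340.47

Failure-to-file penalty: 4.5% × kr 786,627.00 = kr 35,398.22…
Failure-to-pay penalty: 10 × 1% × kr 786,627.00 = kr 78,662.70
Interest: kr 786,627.00 × ((1 + 0.0065)^10 − 1) = kr 786,627.00 × 0.0669346… = kr 52,652.5501…
Total = kr 786,627.00 + kr 114,060.9150 + kr 52,652.5501… = kr 953,340.47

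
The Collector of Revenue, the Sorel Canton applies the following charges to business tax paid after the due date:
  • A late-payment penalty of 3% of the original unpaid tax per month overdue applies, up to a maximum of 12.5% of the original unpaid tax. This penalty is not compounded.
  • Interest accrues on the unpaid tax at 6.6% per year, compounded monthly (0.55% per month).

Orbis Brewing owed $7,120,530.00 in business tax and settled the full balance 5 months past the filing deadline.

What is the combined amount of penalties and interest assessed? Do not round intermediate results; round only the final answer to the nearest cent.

Penalty (uncapped): 5 × 3% × $7,120,530.00 = $1,068,079.50; cap = 12.5% × $7,120,530.00 = $890,066.25 → penalty = $890,066.25
Interest: $7,120,530.00 × ((1 + 0.0055)^5 − 1) = $7,120,530.00 × 0.0278042… = $197,980.4147…
Penalties + interest = $890,066.2500 + $197,980.4147… = $1,088,046.66

$1,088,046.66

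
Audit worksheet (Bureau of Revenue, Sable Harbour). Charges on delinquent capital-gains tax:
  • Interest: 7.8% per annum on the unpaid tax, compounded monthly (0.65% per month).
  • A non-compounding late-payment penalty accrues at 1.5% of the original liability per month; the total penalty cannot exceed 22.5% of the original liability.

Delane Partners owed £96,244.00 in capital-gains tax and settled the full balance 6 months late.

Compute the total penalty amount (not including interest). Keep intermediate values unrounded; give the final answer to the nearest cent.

Penalty: 6 × 1.5% × £96,244.00 = £8,661.96 (below the 22.5% cap of £21,654.90)

£8,661.96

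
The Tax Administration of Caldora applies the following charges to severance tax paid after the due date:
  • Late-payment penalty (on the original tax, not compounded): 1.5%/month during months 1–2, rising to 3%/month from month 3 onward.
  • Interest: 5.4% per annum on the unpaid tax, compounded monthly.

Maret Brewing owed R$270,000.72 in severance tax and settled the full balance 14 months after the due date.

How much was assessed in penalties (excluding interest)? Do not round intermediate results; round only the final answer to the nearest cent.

Penalty, months 1–2: 2 × 1.5% × R$270,000.72 = R$8,100.02…
Penalty, months 3–14: 12 × 3% × R$270,000.72 = R$97,200.26…
Total penalty = R$8,100.02… + R$97,200.26… = R$105,300.28

R$105,300.28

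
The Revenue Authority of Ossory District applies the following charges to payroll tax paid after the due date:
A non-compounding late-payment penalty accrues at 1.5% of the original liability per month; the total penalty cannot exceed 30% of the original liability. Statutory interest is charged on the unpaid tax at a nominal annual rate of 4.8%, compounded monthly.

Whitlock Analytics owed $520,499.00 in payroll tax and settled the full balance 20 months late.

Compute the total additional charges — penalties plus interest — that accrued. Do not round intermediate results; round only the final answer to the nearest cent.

$199,410.57

Penalty (uncapped): 20 × 1.5% × $520,499.00 = $156,149.70; cap = 30% × $520,499.00 = $156,149.70 → penalty = $156,149.70
Interest (4.8%/yr ÷ 12 = 0.4%/month): $520,499.00 × ((1 + 0.004)^20 − 1) = $43,260.8665…
Penalties + interest = $156,149.7000 + $43,260.8665… = $199,410.57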